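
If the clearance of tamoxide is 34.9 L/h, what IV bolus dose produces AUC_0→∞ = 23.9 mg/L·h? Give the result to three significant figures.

Dose = 834 mg

Dose_iv = CL × AUC_0→∞
     = 34.9 × 23.9 = 834.11 mg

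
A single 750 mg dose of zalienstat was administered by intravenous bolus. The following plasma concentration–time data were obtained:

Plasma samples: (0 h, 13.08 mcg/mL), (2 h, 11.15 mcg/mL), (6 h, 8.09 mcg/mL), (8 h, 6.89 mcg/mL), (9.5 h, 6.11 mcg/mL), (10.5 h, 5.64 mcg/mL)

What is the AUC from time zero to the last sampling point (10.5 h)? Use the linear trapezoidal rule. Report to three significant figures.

Trapezoidal AUC_0→10.5:
  [0→2]: (13.08+11.15)/2 × 2 = 24.23
  [2→6]: (11.15+8.09)/2 × 4 = 38.48
  [6→8]: (8.09+6.89)/2 × 2 = 14.98
  [8→9.5]: (6.89+6.11)/2 × 1.5 = 9.75
  [9.5→10.5]: (6.11+5.64)/2 × 1 = 5.875
  Sum = 93.315 mcg/mL·h

AUC = 93.3 mcg/mL·h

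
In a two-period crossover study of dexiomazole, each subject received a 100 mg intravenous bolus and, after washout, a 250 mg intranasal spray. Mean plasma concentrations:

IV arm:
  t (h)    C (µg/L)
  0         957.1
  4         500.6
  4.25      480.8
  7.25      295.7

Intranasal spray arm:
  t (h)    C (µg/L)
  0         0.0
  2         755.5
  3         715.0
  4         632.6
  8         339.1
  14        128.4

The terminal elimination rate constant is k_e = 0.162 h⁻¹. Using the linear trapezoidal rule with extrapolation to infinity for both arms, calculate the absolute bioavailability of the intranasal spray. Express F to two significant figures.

Trapezoidal AUC_0→7.25 (IV):
  [0→4]: (957.1+500.6)/2 × 4 = 2915.4
  [4→4.25]: (500.6+480.8)/2 × 0.25 = 122.675
  [4.25→7.25]: (480.8+295.7)/2 × 3 = 1164.75
  Sum = 4202.825 µg/L·h
IV tail: 295.7/0.162 = 1825.309; AUC_iv,0→∞ = 4202.825 + 1825.309 = 6028.134 µg/L·h
Trapezoidal AUC_0→14 (intranasal spray):
  [0→2]: (0.0+755.5)/2 × 2 = 755.5
  [2→3]: (755.5+715.0)/2 × 1 = 735.25
  [3→4]: (715.0+632.6)/2 × 1 = 673.8
  [4→8]: (632.6+339.1)/2 × 4 = 1943.4
  [8→14]: (339.1+128.4)/2 × 6 = 1402.5
  Sum = 5510.45 µg/L·h
intranasal spray tail: 128.4/0.162 = 792.593; AUC_ev,0→∞ = 5510.45 + 792.593 = 6303.043 µg/L·h
F = (AUC_ev/D_ev)/(AUC_iv/D_iv) = (6303.043/250)/(6028.134/100) = 25.212172/60.28134 = 0.4182

F = 0.42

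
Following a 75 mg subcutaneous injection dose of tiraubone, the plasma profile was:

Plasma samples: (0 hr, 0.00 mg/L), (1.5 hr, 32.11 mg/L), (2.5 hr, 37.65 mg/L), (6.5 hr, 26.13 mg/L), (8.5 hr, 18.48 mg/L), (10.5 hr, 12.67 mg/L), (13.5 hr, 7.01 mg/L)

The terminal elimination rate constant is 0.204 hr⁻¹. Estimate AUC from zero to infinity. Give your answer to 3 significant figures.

AUC = 326 mg/L·hr

Trapezoidal AUC_0→13.5:
  [0→1.5]: (0.00+32.11)/2 × 1.5 = 24.0825
  [1.5→2.5]: (32.11+37.65)/2 × 1 = 34.88
  [2.5→6.5]: (37.65+26.13)/2 × 4 = 127.56
  [6.5→8.5]: (26.13+18.48)/2 × 2 = 44.61
  [8.5→10.5]: (18.48+12.67)/2 × 2 = 31.15
  [10.5→13.5]: (12.67+7.01)/2 × 3 = 29.52
  Sum = 291.8025 mg/L·hr
Extrapolated tail: C_last / k_e = 7.01 / 0.204 = 34.363
AUC_0→∞ = 291.8025 + 34.363 = 326.1655 mg/L·hr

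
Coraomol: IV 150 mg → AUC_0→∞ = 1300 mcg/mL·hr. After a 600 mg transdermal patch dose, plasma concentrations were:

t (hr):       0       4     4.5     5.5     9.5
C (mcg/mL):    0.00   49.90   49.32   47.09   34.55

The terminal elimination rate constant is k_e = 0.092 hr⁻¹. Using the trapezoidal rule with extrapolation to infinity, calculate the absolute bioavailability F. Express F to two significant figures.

Trapezoidal AUC_0→9.5 (transdermal patch):
  [0→4]: (0.00+49.90)/2 × 4 = 99.8
  [4→4.5]: (49.90+49.32)/2 × 0.5 = 24.805
  [4.5→5.5]: (49.32+47.09)/2 × 1 = 48.205
  [5.5→9.5]: (47.09+34.55)/2 × 4 = 163.28
  Sum = 336.09 mcg/mL·hr
Tail: C_last/k_e = 34.55/0.092 = 375.543
AUC_0→∞ (transdermal patch) = 336.09 + 375.543 = 711.633 mcg/mL·hr
F = (AUC_ev/D_ev)/(AUC_iv/D_iv) = (711.633/600)/(1300/150) = 1.186055/8.66667 = 0.1369

F = 0.14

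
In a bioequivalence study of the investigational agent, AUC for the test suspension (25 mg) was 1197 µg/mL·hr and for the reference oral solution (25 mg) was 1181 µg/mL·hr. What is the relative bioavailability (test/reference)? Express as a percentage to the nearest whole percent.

F_rel = 101%

F_rel = (AUC_test/D_test) / (AUC_ref/D_ref)
      = (1197/25) / (1181/25)
      = 47.88 / 47.24 = 1.0135 = 101.35%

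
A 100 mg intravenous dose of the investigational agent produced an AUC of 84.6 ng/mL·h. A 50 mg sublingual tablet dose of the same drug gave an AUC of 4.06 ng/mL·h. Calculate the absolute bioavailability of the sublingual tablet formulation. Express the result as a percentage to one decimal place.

F = 9.6%

F = (AUC_ev / D_ev) / (AUC_iv / D_iv)
  = (4.06/50) / (84.6/100)
  = 0.0812 / 0.846 = 0.0960
  = 9.60%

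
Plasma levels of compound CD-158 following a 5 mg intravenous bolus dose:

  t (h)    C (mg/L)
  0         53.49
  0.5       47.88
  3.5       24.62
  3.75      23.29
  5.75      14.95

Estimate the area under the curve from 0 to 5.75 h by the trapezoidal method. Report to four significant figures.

Trapezoidal AUC_0→5.75:
  [0→0.5]: (53.49+47.88)/2 × 0.5 = 25.3425
  [0.5→3.5]: (47.88+24.62)/2 × 3 = 108.75
  [3.5→3.75]: (24.62+23.29)/2 × 0.25 = 5.98875
  [3.75→5.75]: (23.29+14.95)/2 × 2 = 38.24
  Sum = 178.32125 mg/L·h

AUC = 178.3 mg/L·h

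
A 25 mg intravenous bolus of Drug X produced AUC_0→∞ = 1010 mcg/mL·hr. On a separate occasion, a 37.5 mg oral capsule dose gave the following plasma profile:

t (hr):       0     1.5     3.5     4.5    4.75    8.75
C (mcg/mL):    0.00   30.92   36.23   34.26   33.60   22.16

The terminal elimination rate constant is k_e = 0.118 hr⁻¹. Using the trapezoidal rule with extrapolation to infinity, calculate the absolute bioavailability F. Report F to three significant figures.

F = 0.286

Trapezoidal AUC_0→8.75 (oral capsule):
  [0→1.5]: (0.00+30.92)/2 × 1.5 = 23.19
  [1.5→3.5]: (30.92+36.23)/2 × 2 = 67.15
  [3.5→4.5]: (36.23+34.26)/2 × 1 = 35.245
  [4.5→4.75]: (34.26+33.60)/2 × 0.25 = 8.4825
  [4.75→8.75]: (33.60+22.16)/2 × 4 = 111.52
  Sum = 245.5875 mcg/mL·hr
Tail: C_last/k_e = 22.16/0.118 = 187.797
AUC_0→∞ (oral capsule) = 245.5875 + 187.797 = 433.3845 mcg/mL·hr
F = (AUC_ev/D_ev)/(AUC_iv/D_iv) = (433.3845/37.5)/(1010/25) = 11.55692/40.4 = 0.2861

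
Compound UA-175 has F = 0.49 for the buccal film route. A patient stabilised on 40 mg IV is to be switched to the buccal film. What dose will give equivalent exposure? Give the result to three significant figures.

D_buccal = 81.6 mg

For equal systemic exposure: F × D_ev = D_iv
D_ev = D_iv / F = 40 / 0.49 = 81.6327 mg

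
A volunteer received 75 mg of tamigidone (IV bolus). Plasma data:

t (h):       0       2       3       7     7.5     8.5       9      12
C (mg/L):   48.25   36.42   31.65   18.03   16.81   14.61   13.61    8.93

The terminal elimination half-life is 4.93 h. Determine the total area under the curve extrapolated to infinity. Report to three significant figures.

Trapezoidal AUC_0→12:
  [0→2]: (48.25+36.42)/2 × 2 = 84.67
  [2→3]: (36.42+31.65)/2 × 1 = 34.035
  [3→7]: (31.65+18.03)/2 × 4 = 99.36
  [7→7.5]: (18.03+16.81)/2 × 0.5 = 8.71
  [7.5→8.5]: (16.81+14.61)/2 × 1 = 15.71
  [8.5→9]: (14.61+13.61)/2 × 0.5 = 7.055
  [9→12]: (13.61+8.93)/2 × 3 = 33.81
  Sum = 283.35 mg/L·h
k_e = ln2 / t½ = 0.693147 / 4.93 = 0.1406 h^-1
Extrapolated tail: C_last / k_e = 8.93 / 0.1406 = 63.514
AUC_0→∞ = 283.35 + 63.514 = 346.864 mg/L·h

AUC = 347 mg/L·h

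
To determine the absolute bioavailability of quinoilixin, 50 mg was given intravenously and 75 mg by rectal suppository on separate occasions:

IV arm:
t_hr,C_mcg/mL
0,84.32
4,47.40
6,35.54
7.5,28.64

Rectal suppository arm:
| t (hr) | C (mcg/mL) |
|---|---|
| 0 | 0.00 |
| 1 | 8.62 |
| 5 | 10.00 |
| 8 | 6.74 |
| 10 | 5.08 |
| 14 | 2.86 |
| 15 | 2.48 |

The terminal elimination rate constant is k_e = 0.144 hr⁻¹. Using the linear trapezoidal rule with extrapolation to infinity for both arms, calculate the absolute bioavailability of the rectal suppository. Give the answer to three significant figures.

Trapezoidal AUC_0→7.5 (IV):
  [0→4]: (84.32+47.40)/2 × 4 = 263.44
  [4→6]: (47.40+35.54)/2 × 2 = 82.94
  [6→7.5]: (35.54+28.64)/2 × 1.5 = 48.135
  Sum = 394.515 mcg/mL·hr
IV tail: 28.64/0.144 = 198.889; AUC_iv,0→∞ = 394.515 + 198.889 = 593.404 mcg/mL·hr
Trapezoidal AUC_0→15 (rectal suppository):
  [0→1]: (0.00+8.62)/2 × 1 = 4.31
  [1→5]: (8.62+10.00)/2 × 4 = 37.24
  [5→8]: (10.00+6.74)/2 × 3 = 25.11
  [8→10]: (6.74+5.08)/2 × 2 = 11.82
  [10→14]: (5.08+2.86)/2 × 4 = 15.88
  [14→15]: (2.86+2.48)/2 × 1 = 2.67
  Sum = 97.03 mcg/mL·hr
rectal suppository tail: 2.48/0.144 = 17.222; AUC_ev,0→∞ = 97.03 + 17.222 = 114.252 mcg/mL·hr
F = (AUC_ev/D_ev)/(AUC_iv/D_iv) = (114.252/75)/(593.404/50) = 1.52336/11.86808 = 0.1284

F = 0.128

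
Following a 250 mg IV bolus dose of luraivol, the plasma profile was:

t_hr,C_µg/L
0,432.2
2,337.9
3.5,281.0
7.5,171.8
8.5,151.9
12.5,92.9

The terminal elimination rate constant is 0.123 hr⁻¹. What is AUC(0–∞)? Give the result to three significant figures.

AUC = 3550 µg/L·hr

Trapezoidal AUC_0→12.5:
  [0→2]: (432.2+337.9)/2 × 2 = 770.1
  [2→3.5]: (337.9+281.0)/2 × 1.5 = 464.175
  [3.5→7.5]: (281.0+171.8)/2 × 4 = 905.6
  [7.5→8.5]: (171.8+151.9)/2 × 1 = 161.85
  [8.5→12.5]: (151.9+92.9)/2 × 4 = 489.6
  Sum = 2791.325 µg/L·hr
Extrapolated tail: C_last / k_e = 92.9 / 0.123 = 755.285
AUC_0→∞ = 2791.325 + 755.285 = 3546.61 µg/L·hr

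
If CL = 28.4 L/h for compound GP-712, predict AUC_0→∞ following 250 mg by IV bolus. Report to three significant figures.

AUC_0→∞ = Dose_iv / CL
        = 250 / 28.4 = 8.80282 mg/L·h

AUC = 8.80 mg/L·h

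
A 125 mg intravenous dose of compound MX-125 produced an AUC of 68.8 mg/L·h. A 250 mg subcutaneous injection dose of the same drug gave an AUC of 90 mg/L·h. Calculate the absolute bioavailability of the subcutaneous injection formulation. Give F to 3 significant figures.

F = 0.654

F = (AUC_ev / D_ev) / (AUC_iv / D_iv)
  = (90/250) / (68.8/125)
  = 0.36 / 0.5504 = 0.6541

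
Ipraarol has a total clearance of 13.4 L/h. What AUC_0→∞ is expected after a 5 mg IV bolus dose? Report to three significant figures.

AUC_0→∞ = Dose_iv / CL
        = 5 / 13.4 = 0.373134 mg/L·h

AUC = 0.373 mg/L·h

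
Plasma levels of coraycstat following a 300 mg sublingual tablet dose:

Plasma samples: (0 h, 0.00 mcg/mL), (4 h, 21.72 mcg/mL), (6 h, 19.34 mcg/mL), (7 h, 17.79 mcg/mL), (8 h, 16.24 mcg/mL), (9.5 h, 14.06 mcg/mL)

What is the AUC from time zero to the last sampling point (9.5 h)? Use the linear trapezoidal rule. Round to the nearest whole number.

AUC = 143 mcg/mL·h

Trapezoidal AUC_0→9.5:
  [0→4]: (0.00+21.72)/2 × 4 = 43.44
  [4→6]: (21.72+19.34)/2 × 2 = 41.06
  [6→7]: (19.34+17.79)/2 × 1 = 18.565
  [7→8]: (17.79+16.24)/2 × 1 = 17.015
  [8→9.5]: (16.24+14.06)/2 × 1.5 = 22.725
  Sum = 142.805 mcg/mL·h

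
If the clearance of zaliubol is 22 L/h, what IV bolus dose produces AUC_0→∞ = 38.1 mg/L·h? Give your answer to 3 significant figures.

Dose = 838 mg

Dose_iv = CL × AUC_0→∞
     = 22 × 38.1 = 838.2 mg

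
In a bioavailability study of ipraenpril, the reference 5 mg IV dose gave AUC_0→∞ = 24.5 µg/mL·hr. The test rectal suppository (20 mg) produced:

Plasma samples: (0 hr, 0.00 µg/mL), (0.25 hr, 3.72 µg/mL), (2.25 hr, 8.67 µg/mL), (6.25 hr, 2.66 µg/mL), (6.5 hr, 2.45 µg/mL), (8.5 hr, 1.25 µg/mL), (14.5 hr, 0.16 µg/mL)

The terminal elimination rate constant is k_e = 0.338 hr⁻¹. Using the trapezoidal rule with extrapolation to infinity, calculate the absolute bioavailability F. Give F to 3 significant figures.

Trapezoidal AUC_0→14.5 (rectal suppository):
  [0→0.25]: (0.00+3.72)/2 × 0.25 = 0.465
  [0.25→2.25]: (3.72+8.67)/2 × 2 = 12.39
  [2.25→6.25]: (8.67+2.66)/2 × 4 = 22.66
  [6.25→6.5]: (2.66+2.45)/2 × 0.25 = 0.63875
  [6.5→8.5]: (2.45+1.25)/2 × 2 = 3.7
  [8.5→14.5]: (1.25+0.16)/2 × 6 = 4.23
  Sum = 44.08375 µg/mL·hr
Tail: C_last/k_e = 0.16/0.338 = 0.473
AUC_0→∞ (rectal suppository) = 44.08375 + 0.473 = 44.55675 µg/mL·hr
F = (AUC_ev/D_ev)/(AUC_iv/D_iv) = (44.55675/20)/(24.5/5) = 2.2278375/4.9 = 0.4547

F = 0.455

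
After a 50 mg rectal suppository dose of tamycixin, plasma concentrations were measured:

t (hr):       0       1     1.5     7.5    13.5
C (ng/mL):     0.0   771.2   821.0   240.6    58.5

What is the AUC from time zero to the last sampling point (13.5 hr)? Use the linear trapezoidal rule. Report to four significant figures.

AUC = 4866 ng/mL·hr

Trapezoidal AUC_0→13.5:
  [0→1]: (0.0+771.2)/2 × 1 = 385.6
  [1→1.5]: (771.2+821.0)/2 × 0.5 = 398.05
  [1.5→7.5]: (821.0+240.6)/2 × 6 = 3184.8
  [7.5→13.5]: (240.6+58.5)/2 × 6 = 897.3
  Sum = 4865.75 ng/mL·hr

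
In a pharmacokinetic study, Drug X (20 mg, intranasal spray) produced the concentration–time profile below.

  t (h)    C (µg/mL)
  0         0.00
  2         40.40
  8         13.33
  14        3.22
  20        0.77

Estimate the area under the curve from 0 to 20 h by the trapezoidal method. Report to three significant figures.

AUC = 263 µg/mL·h

Trapezoidal AUC_0→20:
  [0→2]: (0.00+40.40)/2 × 2 = 40.4
  [2→8]: (40.40+13.33)/2 × 6 = 161.19
  [8→14]: (13.33+3.22)/2 × 6 = 49.65
  [14→20]: (3.22+0.77)/2 × 6 = 11.97
  Sum = 263.21 µg/mL·h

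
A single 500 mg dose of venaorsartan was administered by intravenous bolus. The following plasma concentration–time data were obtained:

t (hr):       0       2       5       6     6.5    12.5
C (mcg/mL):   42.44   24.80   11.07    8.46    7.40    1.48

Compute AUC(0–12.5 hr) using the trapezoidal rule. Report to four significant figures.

Trapezoidal AUC_0→12.5:
  [0→2]: (42.44+24.80)/2 × 2 = 67.24
  [2→5]: (24.80+11.07)/2 × 3 = 53.805
  [5→6]: (11.07+8.46)/2 × 1 = 9.765
  [6→6.5]: (8.46+7.40)/2 × 0.5 = 3.965
  [6.5→12.5]: (7.40+1.48)/2 × 6 = 26.64
  Sum = 161.415 mcg/mL·hr

AUC = 161.4 mcg/mL·hr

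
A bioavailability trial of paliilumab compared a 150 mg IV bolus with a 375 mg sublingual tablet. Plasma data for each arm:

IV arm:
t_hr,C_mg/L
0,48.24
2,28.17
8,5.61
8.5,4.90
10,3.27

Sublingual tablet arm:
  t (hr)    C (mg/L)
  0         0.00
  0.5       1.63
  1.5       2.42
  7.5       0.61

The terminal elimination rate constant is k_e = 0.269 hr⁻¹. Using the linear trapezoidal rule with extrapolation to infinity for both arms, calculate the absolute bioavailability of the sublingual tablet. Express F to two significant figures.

Trapezoidal AUC_0→10 (IV):
  [0→2]: (48.24+28.17)/2 × 2 = 76.41
  [2→8]: (28.17+5.61)/2 × 6 = 101.34
  [8→8.5]: (5.61+4.90)/2 × 0.5 = 2.6275
  [8.5→10]: (4.90+3.27)/2 × 1.5 = 6.1275
  Sum = 186.505 mg/L·hr
IV tail: 3.27/0.269 = 12.156; AUC_iv,0→∞ = 186.505 + 12.156 = 198.661 mg/L·hr
Trapezoidal AUC_0→7.5 (sublingual tablet):
  [0→0.5]: (0.00+1.63)/2 × 0.5 = 0.4075
  [0.5→1.5]: (1.63+2.42)/2 × 1 = 2.025
  [1.5→7.5]: (2.42+0.61)/2 × 6 = 9.09
  Sum = 11.5225 mg/L·hr
sublingual tablet tail: 0.61/0.269 = 2.268; AUC_ev,0→∞ = 11.5225 + 2.268 = 13.7905 mg/L·hr
F = (AUC_ev/D_ev)/(AUC_iv/D_iv) = (13.7905/375)/(198.661/150) = 0.0367747/1.32441 = 0.0278

F = 0.028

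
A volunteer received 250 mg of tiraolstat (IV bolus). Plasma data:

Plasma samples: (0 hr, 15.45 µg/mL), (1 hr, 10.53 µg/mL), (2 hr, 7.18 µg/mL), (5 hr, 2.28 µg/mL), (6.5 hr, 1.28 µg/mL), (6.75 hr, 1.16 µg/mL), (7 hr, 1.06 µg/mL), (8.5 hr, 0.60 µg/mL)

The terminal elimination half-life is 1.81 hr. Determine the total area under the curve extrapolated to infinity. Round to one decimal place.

Trapezoidal AUC_0→8.5:
  [0→1]: (15.45+10.53)/2 × 1 = 12.99
  [1→2]: (10.53+7.18)/2 × 1 = 8.855
  [2→5]: (7.18+2.28)/2 × 3 = 14.19
  [5→6.5]: (2.28+1.28)/2 × 1.5 = 2.67
  [6.5→6.75]: (1.28+1.16)/2 × 0.25 = 0.305
  [6.75→7]: (1.16+1.06)/2 × 0.25 = 0.2775
  [7→8.5]: (1.06+0.60)/2 × 1.5 = 1.245
  Sum = 40.5325 µg/mL·hr
k_e = ln2 / t½ = 0.693147 / 1.81 = 0.3830 hr^-1
Extrapolated tail: C_last / k_e = 0.60 / 0.383 = 1.567
AUC_0→∞ = 40.5325 + 1.567 = 42.0995 µg/mL·hr

AUC = 42.1 µg/mL·hr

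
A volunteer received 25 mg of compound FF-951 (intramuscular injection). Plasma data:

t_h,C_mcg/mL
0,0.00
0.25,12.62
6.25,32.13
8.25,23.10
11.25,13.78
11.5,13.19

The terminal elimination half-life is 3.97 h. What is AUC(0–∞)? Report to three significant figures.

AUC = 325 mcg/mL·h

Trapezoidal AUC_0→11.5:
  [0→0.25]: (0.00+12.62)/2 × 0.25 = 1.5775
  [0.25→6.25]: (12.62+32.13)/2 × 6 = 134.25
  [6.25→8.25]: (32.13+23.10)/2 × 2 = 55.23
  [8.25→11.25]: (23.10+13.78)/2 × 3 = 55.32
  [11.25→11.5]: (13.78+13.19)/2 × 0.25 = 3.37125
  Sum = 249.74875 mcg/mL·h
k_e = ln2 / t½ = 0.693147 / 3.97 = 0.1746 h^-1
Extrapolated tail: C_last / k_e = 13.19 / 0.1746 = 75.544
AUC_0→∞ = 249.74875 + 75.544 = 325.29275 mcg/mL·h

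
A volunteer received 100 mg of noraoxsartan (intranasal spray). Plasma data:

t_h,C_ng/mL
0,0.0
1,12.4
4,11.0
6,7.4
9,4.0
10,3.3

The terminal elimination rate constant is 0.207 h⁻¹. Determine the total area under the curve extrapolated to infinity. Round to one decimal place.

AUC = 96.4 ng/mL·h

Trapezoidal AUC_0→10:
  [0→1]: (0.0+12.4)/2 × 1 = 6.2
  [1→4]: (12.4+11.0)/2 × 3 = 35.1
  [4→6]: (11.0+7.4)/2 × 2 = 18.4
  [6→9]: (7.4+4.0)/2 × 3 = 17.1
  [9→10]: (4.0+3.3)/2 × 1 = 3.65
  Sum = 80.45 ng/mL·h
Extrapolated tail: C_last / k_e = 3.3 / 0.207 = 15.942
AUC_0→∞ = 80.45 + 15.942 = 96.392 ng/mL·h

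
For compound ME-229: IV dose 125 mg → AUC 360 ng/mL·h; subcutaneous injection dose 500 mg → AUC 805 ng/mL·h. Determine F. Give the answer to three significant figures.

F = (AUC_ev / D_ev) / (AUC_iv / D_iv)
  = (805/500) / (360/125)
  = 1.61 / 2.88 = 0.5590

F = 0.559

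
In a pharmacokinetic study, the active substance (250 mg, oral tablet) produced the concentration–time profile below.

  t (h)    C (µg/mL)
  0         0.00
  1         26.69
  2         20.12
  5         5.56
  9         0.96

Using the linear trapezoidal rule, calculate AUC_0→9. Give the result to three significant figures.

Trapezoidal AUC_0→9:
  [0→1]: (0.00+26.69)/2 × 1 = 13.345
  [1→2]: (26.69+20.12)/2 × 1 = 23.405
  [2→5]: (20.12+5.56)/2 × 3 = 38.52
  [5→9]: (5.56+0.96)/2 × 4 = 13.04
  Sum = 88.31 µg/mL·h

AUC = 88.3 µg/mL·h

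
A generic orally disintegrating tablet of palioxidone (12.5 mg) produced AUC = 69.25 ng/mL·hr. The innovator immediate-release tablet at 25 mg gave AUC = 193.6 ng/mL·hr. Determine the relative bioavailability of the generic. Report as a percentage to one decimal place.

F_rel = (AUC_test/D_test) / (AUC_ref/D_ref)
      = (69.25/12.5) / (193.6/25)
      = 5.54 / 7.744 = 0.7154 = 71.54%

F_rel = 71.5%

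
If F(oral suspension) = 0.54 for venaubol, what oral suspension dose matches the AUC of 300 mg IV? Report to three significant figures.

D_oral = 556 mg

For equal systemic exposure: F × D_ev = D_iv
D_ev = D_iv / F = 300 / 0.54 = 555.556 mg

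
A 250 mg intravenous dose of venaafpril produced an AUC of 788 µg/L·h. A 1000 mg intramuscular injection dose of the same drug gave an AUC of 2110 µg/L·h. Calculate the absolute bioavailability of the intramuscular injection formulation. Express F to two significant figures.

F = (AUC_ev / D_ev) / (AUC_iv / D_iv)
  = (2110/1000) / (788/250)
  = 2.11 / 3.152 = 0.6694

F = 0.67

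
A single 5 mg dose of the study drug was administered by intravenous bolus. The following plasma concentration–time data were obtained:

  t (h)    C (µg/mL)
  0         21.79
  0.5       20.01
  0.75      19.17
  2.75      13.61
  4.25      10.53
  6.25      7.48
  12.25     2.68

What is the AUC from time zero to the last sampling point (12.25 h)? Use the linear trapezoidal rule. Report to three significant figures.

AUC = 115 µg/mL·h

Trapezoidal AUC_0→12.25:
  [0→0.5]: (21.79+20.01)/2 × 0.5 = 10.45
  [0.5→0.75]: (20.01+19.17)/2 × 0.25 = 4.8975
  [0.75→2.75]: (19.17+13.61)/2 × 2 = 32.78
  [2.75→4.25]: (13.61+10.53)/2 × 1.5 = 18.105
  [4.25→6.25]: (10.53+7.48)/2 × 2 = 18.01
  [6.25→12.25]: (7.48+2.68)/2 × 6 = 30.48
  Sum = 114.7225 µg/mL·h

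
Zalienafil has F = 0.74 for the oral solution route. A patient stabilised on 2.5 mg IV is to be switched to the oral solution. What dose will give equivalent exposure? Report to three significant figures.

For equal systemic exposure: F × D_ev = D_iv
D_ev = D_iv / F = 2.5 / 0.74 = 3.37838 mg

D_oral = 3.38 mg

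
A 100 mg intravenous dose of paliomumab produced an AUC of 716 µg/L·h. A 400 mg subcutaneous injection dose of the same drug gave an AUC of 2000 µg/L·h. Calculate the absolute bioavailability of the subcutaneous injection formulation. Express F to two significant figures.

F = 0.70

F = (AUC_ev / D_ev) / (AUC_iv / D_iv)
  = (2000/400) / (716/100)
  = 5 / 7.16 = 0.6983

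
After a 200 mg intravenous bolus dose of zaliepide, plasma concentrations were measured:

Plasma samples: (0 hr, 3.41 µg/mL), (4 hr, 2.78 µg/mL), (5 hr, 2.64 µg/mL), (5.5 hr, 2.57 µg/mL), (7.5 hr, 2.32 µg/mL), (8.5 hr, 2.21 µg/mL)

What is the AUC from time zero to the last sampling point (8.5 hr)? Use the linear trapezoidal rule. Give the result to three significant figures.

Trapezoidal AUC_0→8.5:
  [0→4]: (3.41+2.78)/2 × 4 = 12.38
  [4→5]: (2.78+2.64)/2 × 1 = 2.71
  [5→5.5]: (2.64+2.57)/2 × 0.5 = 1.3025
  [5.5→7.5]: (2.57+2.32)/2 × 2 = 4.89
  [7.5→8.5]: (2.32+2.21)/2 × 1 = 2.265
  Sum = 23.5475 µg/mL·hr

AUC = 23.5 µg/mL·hr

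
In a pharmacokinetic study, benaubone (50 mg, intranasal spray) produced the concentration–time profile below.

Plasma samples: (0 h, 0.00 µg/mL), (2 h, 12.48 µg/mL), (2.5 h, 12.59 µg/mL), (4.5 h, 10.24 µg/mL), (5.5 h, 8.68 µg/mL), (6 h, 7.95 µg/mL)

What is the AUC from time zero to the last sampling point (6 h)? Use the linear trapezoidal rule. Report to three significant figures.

AUC = 55.2 µg/mL·h

Trapezoidal AUC_0→6:
  [0→2]: (0.00+12.48)/2 × 2 = 12.48
  [2→2.5]: (12.48+12.59)/2 × 0.5 = 6.2675
  [2.5→4.5]: (12.59+10.24)/2 × 2 = 22.83
  [4.5→5.5]: (10.24+8.68)/2 × 1 = 9.46
  [5.5→6]: (8.68+7.95)/2 × 0.5 = 4.1575
  Sum = 55.195 µg/mL·h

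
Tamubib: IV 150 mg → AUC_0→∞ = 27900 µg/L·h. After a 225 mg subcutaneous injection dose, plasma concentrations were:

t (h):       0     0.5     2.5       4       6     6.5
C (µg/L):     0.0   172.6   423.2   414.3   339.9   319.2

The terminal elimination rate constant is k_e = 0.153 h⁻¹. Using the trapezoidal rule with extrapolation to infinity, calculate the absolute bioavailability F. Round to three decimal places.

F = 0.102

Trapezoidal AUC_0→6.5 (subcutaneous injection):
  [0→0.5]: (0.0+172.6)/2 × 0.5 = 43.15
  [0.5→2.5]: (172.6+423.2)/2 × 2 = 595.8
  [2.5→4]: (423.2+414.3)/2 × 1.5 = 628.125
  [4→6]: (414.3+339.9)/2 × 2 = 754.2
  [6→6.5]: (339.9+319.2)/2 × 0.5 = 164.775
  Sum = 2186.05 µg/L·h
Tail: C_last/k_e = 319.2/0.153 = 2086.275
AUC_0→∞ (subcutaneous injection) = 2186.05 + 2086.275 = 4272.325 µg/L·h
F = (AUC_ev/D_ev)/(AUC_iv/D_iv) = (4272.325/225)/(27900/150) = 18.9881/186 = 0.1021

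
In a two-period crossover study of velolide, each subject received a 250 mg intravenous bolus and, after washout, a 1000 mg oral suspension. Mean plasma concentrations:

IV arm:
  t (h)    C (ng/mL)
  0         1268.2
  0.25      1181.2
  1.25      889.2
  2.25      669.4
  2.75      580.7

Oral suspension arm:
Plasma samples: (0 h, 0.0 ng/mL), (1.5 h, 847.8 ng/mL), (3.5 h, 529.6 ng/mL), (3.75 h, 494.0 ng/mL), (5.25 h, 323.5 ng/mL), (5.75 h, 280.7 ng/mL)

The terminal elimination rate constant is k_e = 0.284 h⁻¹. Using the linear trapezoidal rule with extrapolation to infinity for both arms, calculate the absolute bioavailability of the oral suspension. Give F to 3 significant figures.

F = 0.217

Trapezoidal AUC_0→2.75 (IV):
  [0→0.25]: (1268.2+1181.2)/2 × 0.25 = 306.175
  [0.25→1.25]: (1181.2+889.2)/2 × 1 = 1035.2
  [1.25→2.25]: (889.2+669.4)/2 × 1 = 779.3
  [2.25→2.75]: (669.4+580.7)/2 × 0.5 = 312.525
  Sum = 2433.2 ng/mL·h
IV tail: 580.7/0.284 = 2044.718; AUC_iv,0→∞ = 2433.2 + 2044.718 = 4477.918 ng/mL·h
Trapezoidal AUC_0→5.75 (oral suspension):
  [0→1.5]: (0.0+847.8)/2 × 1.5 = 635.85
  [1.5→3.5]: (847.8+529.6)/2 × 2 = 1377.4
  [3.5→3.75]: (529.6+494.0)/2 × 0.25 = 127.95
  [3.75→5.25]: (494.0+323.5)/2 × 1.5 = 613.125
  [5.25→5.75]: (323.5+280.7)/2 × 0.5 = 151.05
  Sum = 2905.375 ng/mL·h
oral suspension tail: 280.7/0.284 = 988.380; AUC_ev,0→∞ = 2905.375 + 988.380 = 3893.755 ng/mL·h
F = (AUC_ev/D_ev)/(AUC_iv/D_iv) = (3893.755/1000)/(4477.918/250) = 3.893755/17.911672 = 0.2174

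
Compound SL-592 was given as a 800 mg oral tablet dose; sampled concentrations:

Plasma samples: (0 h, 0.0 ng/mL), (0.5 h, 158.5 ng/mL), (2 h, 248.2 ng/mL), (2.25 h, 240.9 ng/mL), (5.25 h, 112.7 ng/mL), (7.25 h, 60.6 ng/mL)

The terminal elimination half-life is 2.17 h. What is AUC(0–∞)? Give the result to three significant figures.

Trapezoidal AUC_0→7.25:
  [0→0.5]: (0.0+158.5)/2 × 0.5 = 39.625
  [0.5→2]: (158.5+248.2)/2 × 1.5 = 305.025
  [2→2.25]: (248.2+240.9)/2 × 0.25 = 61.1375
  [2.25→5.25]: (240.9+112.7)/2 × 3 = 530.4
  [5.25→7.25]: (112.7+60.6)/2 × 2 = 173.3
  Sum = 1109.4875 ng/mL·h
k_e = ln2 / t½ = 0.693147 / 2.17 = 0.3194 h^-1
Extrapolated tail: C_last / k_e = 60.6 / 0.3194 = 189.731
AUC_0→∞ = 1109.4875 + 189.731 = 1299.2185 ng/mL·h

AUC = 1300 ng/mL·h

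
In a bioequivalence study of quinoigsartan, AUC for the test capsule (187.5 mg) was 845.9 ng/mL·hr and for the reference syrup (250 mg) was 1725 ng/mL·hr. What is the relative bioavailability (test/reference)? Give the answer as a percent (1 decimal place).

F_rel = 65.4%

F_rel = (AUC_test/D_test) / (AUC_ref/D_ref)
      = (845.9/187.5) / (1725/250)
      = 4.51147 / 6.9 = 0.6538 = 65.38%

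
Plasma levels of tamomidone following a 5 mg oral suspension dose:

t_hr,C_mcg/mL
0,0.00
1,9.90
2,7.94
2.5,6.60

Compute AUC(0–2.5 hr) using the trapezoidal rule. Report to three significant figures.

Trapezoidal AUC_0→2.5:
  [0→1]: (0.00+9.90)/2 × 1 = 4.95
  [1→2]: (9.90+7.94)/2 × 1 = 8.92
  [2→2.5]: (7.94+6.60)/2 × 0.5 = 3.635
  Sum = 17.505 mcg/mL·hr

AUC = 17.5 mcg/mL·hr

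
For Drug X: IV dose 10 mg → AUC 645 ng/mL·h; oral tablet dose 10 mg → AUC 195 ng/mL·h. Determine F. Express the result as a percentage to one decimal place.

F = (AUC_ev / D_ev) / (AUC_iv / D_iv)
  = (195/10) / (645/10)
  = 19.5 / 64.5 = 0.3023
  = 30.23%

F = 30.2%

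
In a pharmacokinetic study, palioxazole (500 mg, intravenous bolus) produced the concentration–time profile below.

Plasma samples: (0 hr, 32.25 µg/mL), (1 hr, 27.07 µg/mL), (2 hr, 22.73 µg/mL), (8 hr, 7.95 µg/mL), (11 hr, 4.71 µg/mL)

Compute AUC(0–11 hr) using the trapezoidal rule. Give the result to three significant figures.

Trapezoidal AUC_0→11:
  [0→1]: (32.25+27.07)/2 × 1 = 29.66
  [1→2]: (27.07+22.73)/2 × 1 = 24.9
  [2→8]: (22.73+7.95)/2 × 6 = 92.04
  [8→11]: (7.95+4.71)/2 × 3 = 18.99
  Sum = 165.59 µg/mL·hr

AUC = 166 µg/mL·hr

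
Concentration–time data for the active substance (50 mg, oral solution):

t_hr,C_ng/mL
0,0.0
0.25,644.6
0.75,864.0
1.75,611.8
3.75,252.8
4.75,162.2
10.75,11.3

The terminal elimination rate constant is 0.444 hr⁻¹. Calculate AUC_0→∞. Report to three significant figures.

Trapezoidal AUC_0→10.75:
  [0→0.25]: (0.0+644.6)/2 × 0.25 = 80.575
  [0.25→0.75]: (644.6+864.0)/2 × 0.5 = 377.15
  [0.75→1.75]: (864.0+611.8)/2 × 1 = 737.9
  [1.75→3.75]: (611.8+252.8)/2 × 2 = 864.6
  [3.75→4.75]: (252.8+162.2)/2 × 1 = 207.5
  [4.75→10.75]: (162.2+11.3)/2 × 6 = 520.5
  Sum = 2788.225 ng/mL·hr
Extrapolated tail: C_last / k_e = 11.3 / 0.444 = 25.450
AUC_0→∞ = 2788.225 + 25.450 = 2813.675 ng/mL·hr

AUC = 2810 ng/mL·hr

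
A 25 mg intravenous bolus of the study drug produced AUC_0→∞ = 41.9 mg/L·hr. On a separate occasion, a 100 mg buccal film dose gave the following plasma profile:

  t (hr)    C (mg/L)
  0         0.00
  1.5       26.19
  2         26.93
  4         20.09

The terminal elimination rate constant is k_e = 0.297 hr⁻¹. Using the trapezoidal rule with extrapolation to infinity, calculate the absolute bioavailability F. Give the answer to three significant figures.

F = 0.881

Trapezoidal AUC_0→4 (buccal film):
  [0→1.5]: (0.00+26.19)/2 × 1.5 = 19.6425
  [1.5→2]: (26.19+26.93)/2 × 0.5 = 13.28
  [2→4]: (26.93+20.09)/2 × 2 = 47.02
  Sum = 79.9425 mg/L·hr
Tail: C_last/k_e = 20.09/0.297 = 67.643
AUC_0→∞ (buccal film) = 79.9425 + 67.643 = 147.5855 mg/L·hr
F = (AUC_ev/D_ev)/(AUC_iv/D_iv) = (147.5855/100)/(41.9/25) = 1.475855/1.676 = 0.8806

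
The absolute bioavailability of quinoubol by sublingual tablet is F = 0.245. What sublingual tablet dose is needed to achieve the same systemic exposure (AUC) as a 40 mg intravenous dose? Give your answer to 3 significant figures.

For equal systemic exposure: F × D_ev = D_iv
D_ev = D_iv / F = 40 / 0.245 = 163.265 mg

D_sublingual = 163 mg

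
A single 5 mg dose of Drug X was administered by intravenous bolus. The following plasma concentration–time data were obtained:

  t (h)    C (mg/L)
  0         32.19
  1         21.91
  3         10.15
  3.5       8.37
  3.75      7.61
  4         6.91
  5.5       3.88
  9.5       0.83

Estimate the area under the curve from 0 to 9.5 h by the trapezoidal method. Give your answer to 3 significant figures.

Trapezoidal AUC_0→9.5:
  [0→1]: (32.19+21.91)/2 × 1 = 27.05
  [1→3]: (21.91+10.15)/2 × 2 = 32.06
  [3→3.5]: (10.15+8.37)/2 × 0.5 = 4.63
  [3.5→3.75]: (8.37+7.61)/2 × 0.25 = 1.9975
  [3.75→4]: (7.61+6.91)/2 × 0.25 = 1.815
  [4→5.5]: (6.91+3.88)/2 × 1.5 = 8.0925
  [5.5→9.5]: (3.88+0.83)/2 × 4 = 9.42
  Sum = 85.065 mg/L·h

AUC = 85.1 mg/L·h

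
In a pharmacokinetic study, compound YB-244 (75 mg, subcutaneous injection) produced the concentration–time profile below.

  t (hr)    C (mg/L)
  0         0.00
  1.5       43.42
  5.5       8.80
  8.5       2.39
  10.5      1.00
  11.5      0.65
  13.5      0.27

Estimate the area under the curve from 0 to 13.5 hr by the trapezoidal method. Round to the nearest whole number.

Trapezoidal AUC_0→13.5:
  [0→1.5]: (0.00+43.42)/2 × 1.5 = 32.565
  [1.5→5.5]: (43.42+8.80)/2 × 4 = 104.44
  [5.5→8.5]: (8.80+2.39)/2 × 3 = 16.785
  [8.5→10.5]: (2.39+1.00)/2 × 2 = 3.39
  [10.5→11.5]: (1.00+0.65)/2 × 1 = 0.825
  [11.5→13.5]: (0.65+0.27)/2 × 2 = 0.92
  Sum = 158.925 mg/L·hr

AUC = 159 mg/L·hr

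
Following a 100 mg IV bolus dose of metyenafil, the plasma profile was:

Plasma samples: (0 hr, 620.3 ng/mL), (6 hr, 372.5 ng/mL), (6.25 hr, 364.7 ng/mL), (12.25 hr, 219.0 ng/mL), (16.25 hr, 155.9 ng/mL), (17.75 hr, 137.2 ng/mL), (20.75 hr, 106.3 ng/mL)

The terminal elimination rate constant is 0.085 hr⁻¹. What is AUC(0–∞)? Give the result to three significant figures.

AUC = 7410 ng/mL·hr

Trapezoidal AUC_0→20.75:
  [0→6]: (620.3+372.5)/2 × 6 = 2978.4
  [6→6.25]: (372.5+364.7)/2 × 0.25 = 92.15
  [6.25→12.25]: (364.7+219.0)/2 × 6 = 1751.1
  [12.25→16.25]: (219.0+155.9)/2 × 4 = 749.8
  [16.25→17.75]: (155.9+137.2)/2 × 1.5 = 219.825
  [17.75→20.75]: (137.2+106.3)/2 × 3 = 365.25
  Sum = 6156.525 ng/mL·hr
Extrapolated tail: C_last / k_e = 106.3 / 0.085 = 1250.588
AUC_0→∞ = 6156.525 + 1250.588 = 7407.113 ng/mL·hr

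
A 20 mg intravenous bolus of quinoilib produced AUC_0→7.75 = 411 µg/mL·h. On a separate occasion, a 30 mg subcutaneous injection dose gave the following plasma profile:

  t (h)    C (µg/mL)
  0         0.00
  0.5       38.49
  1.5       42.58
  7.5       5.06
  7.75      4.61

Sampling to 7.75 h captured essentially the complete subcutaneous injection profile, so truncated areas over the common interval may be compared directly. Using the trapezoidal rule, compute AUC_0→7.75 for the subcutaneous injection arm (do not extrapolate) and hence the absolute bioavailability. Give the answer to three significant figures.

F = 0.315

Trapezoidal AUC_0→7.75 (subcutaneous injection):
  [0→0.5]: (0.00+38.49)/2 × 0.5 = 9.6225
  [0.5→1.5]: (38.49+42.58)/2 × 1 = 40.535
  [1.5→7.5]: (42.58+5.06)/2 × 6 = 142.92
  [7.5→7.75]: (5.06+4.61)/2 × 0.25 = 1.20875
  Sum = 194.28625 µg/mL·h
F = (AUC_ev/D_ev)/(AUC_iv/D_iv) = (194.28625/30)/(411/20) = 6.47621/20.55 = 0.3151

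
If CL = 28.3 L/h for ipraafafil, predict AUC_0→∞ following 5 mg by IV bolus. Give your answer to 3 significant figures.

AUC = 0.177 mg/L·h

AUC_0→∞ = Dose_iv / CL
        = 5 / 28.3 = 0.176678 mg/L·h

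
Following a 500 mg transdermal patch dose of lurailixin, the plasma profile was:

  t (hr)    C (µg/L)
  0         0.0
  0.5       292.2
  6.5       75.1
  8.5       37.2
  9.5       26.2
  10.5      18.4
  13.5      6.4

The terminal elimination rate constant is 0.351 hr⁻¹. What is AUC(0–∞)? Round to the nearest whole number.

Trapezoidal AUC_0→13.5:
  [0→0.5]: (0.0+292.2)/2 × 0.5 = 73.05
  [0.5→6.5]: (292.2+75.1)/2 × 6 = 1101.9
  [6.5→8.5]: (75.1+37.2)/2 × 2 = 112.3
  [8.5→9.5]: (37.2+26.2)/2 × 1 = 31.7
  [9.5→10.5]: (26.2+18.4)/2 × 1 = 22.3
  [10.5→13.5]: (18.4+6.4)/2 × 3 = 37.2
  Sum = 1378.45 µg/L·hr
Extrapolated tail: C_last / k_e = 6.4 / 0.351 = 18.234
AUC_0→∞ = 1378.45 + 18.234 = 1396.684 µg/L·hr

AUC = 1397 µg/L·hr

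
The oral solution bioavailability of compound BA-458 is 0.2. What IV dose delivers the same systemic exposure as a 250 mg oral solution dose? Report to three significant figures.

Systemic exposure from an extravascular dose = F × D_ev, so the equivalent IV dose is F × D_ev.
D_iv = F × D_ev = 0.2 × 250 = 50 mg

D_iv = 50.0 mg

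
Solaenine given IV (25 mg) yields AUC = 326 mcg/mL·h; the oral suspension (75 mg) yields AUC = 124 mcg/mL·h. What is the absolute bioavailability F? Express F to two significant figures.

F = (AUC_ev / D_ev) / (AUC_iv / D_iv)
  = (124/75) / (326/25)
  = 1.65333 / 13.04 = 0.1268

F = 0.13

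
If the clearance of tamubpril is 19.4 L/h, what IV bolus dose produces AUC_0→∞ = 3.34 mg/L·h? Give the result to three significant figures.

Dose_iv = CL × AUC_0→∞
     = 19.4 × 3.34 = 64.796 mg

Dose = 64.8 mg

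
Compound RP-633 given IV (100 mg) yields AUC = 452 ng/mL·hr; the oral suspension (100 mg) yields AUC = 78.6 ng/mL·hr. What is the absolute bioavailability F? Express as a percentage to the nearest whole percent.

F = (AUC_ev / D_ev) / (AUC_iv / D_iv)
  = (78.6/100) / (452/100)
  = 0.786 / 4.52 = 0.1739
  = 17.39%

F = 17%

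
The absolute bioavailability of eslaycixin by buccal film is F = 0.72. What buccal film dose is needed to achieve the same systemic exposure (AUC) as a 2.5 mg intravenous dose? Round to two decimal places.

D_buccal = 3.47 mg

For equal systemic exposure: F × D_ev = D_iv
D_ev = D_iv / F = 2.5 / 0.72 = 3.47222 mg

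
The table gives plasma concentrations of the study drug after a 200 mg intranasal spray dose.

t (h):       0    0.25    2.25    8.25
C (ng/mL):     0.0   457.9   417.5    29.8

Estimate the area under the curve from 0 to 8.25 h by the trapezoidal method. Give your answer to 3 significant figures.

Trapezoidal AUC_0→8.25:
  [0→0.25]: (0.0+457.9)/2 × 0.25 = 57.2375
  [0.25→2.25]: (457.9+417.5)/2 × 2 = 875.4
  [2.25→8.25]: (417.5+29.8)/2 × 6 = 1341.9
  Sum = 2274.5375 ng/mL·h

AUC = 2270 ng/mL·h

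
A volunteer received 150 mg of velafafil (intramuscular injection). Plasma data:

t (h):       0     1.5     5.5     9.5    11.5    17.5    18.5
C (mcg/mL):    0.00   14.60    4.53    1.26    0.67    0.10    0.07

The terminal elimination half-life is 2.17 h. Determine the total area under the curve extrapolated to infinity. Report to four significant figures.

AUC = 65.33 mcg/mL·h

Trapezoidal AUC_0→18.5:
  [0→1.5]: (0.00+14.60)/2 × 1.5 = 10.95
  [1.5→5.5]: (14.60+4.53)/2 × 4 = 38.26
  [5.5→9.5]: (4.53+1.26)/2 × 4 = 11.58
  [9.5→11.5]: (1.26+0.67)/2 × 2 = 1.93
  [11.5→17.5]: (0.67+0.10)/2 × 6 = 2.31
  [17.5→18.5]: (0.10+0.07)/2 × 1 = 0.085
  Sum = 65.115 mcg/mL·h
k_e = ln2 / t½ = 0.693147 / 2.17 = 0.3194 h^-1
Extrapolated tail: C_last / k_e = 0.07 / 0.3194 = 0.219
AUC_0→∞ = 65.115 + 0.219 = 65.334 mcg/mL·h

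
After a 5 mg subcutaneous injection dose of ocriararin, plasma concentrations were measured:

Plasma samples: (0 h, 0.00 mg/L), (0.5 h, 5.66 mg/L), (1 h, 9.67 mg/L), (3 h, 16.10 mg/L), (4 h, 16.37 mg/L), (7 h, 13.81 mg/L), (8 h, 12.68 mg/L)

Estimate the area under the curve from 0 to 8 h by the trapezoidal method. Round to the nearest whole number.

Trapezoidal AUC_0→8:
  [0→0.5]: (0.00+5.66)/2 × 0.5 = 1.415
  [0.5→1]: (5.66+9.67)/2 × 0.5 = 3.8325
  [1→3]: (9.67+16.10)/2 × 2 = 25.77
  [3→4]: (16.10+16.37)/2 × 1 = 16.235
  [4→7]: (16.37+13.81)/2 × 3 = 45.27
  [7→8]: (13.81+12.68)/2 × 1 = 13.245
  Sum = 105.7675 mg/L·h

AUC = 106 mg/L·h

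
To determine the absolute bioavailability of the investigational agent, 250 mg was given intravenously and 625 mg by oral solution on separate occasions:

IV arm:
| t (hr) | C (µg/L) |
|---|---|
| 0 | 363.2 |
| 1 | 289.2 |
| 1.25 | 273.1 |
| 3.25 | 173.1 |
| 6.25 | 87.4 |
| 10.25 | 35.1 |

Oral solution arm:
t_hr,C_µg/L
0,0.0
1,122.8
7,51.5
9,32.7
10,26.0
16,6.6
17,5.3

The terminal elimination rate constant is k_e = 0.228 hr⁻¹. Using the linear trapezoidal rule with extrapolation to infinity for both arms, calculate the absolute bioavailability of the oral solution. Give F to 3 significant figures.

Trapezoidal AUC_0→10.25 (IV):
  [0→1]: (363.2+289.2)/2 × 1 = 326.2
  [1→1.25]: (289.2+273.1)/2 × 0.25 = 70.2875
  [1.25→3.25]: (273.1+173.1)/2 × 2 = 446.2
  [3.25→6.25]: (173.1+87.4)/2 × 3 = 390.75
  [6.25→10.25]: (87.4+35.1)/2 × 4 = 245.0
  Sum = 1478.4375 µg/L·hr
IV tail: 35.1/0.228 = 153.947; AUC_iv,0→∞ = 1478.4375 + 153.947 = 1632.3845 µg/L·hr
Trapezoidal AUC_0→17 (oral solution):
  [0→1]: (0.0+122.8)/2 × 1 = 61.4
  [1→7]: (122.8+51.5)/2 × 6 = 522.9
  [7→9]: (51.5+32.7)/2 × 2 = 84.2
  [9→10]: (32.7+26.0)/2 × 1 = 29.35
  [10→16]: (26.0+6.6)/2 × 6 = 97.8
  [16→17]: (6.6+5.3)/2 × 1 = 5.95
  Sum = 801.6 µg/L·hr
oral solution tail: 5.3/0.228 = 23.246; AUC_ev,0→∞ = 801.6 + 23.246 = 824.846 µg/L·hr
F = (AUC_ev/D_ev)/(AUC_iv/D_iv) = (824.846/625)/(1632.3845/250) = 1.3197536/6.529538 = 0.2021

F = 0.202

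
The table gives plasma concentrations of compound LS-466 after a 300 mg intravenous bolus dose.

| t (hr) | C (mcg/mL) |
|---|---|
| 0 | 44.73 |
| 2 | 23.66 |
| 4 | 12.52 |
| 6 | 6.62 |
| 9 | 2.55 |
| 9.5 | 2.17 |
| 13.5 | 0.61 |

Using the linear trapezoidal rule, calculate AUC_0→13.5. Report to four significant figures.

Trapezoidal AUC_0→13.5:
  [0→2]: (44.73+23.66)/2 × 2 = 68.39
  [2→4]: (23.66+12.52)/2 × 2 = 36.18
  [4→6]: (12.52+6.62)/2 × 2 = 19.14
  [6→9]: (6.62+2.55)/2 × 3 = 13.755
  [9→9.5]: (2.55+2.17)/2 × 0.5 = 1.18
  [9.5→13.5]: (2.17+0.61)/2 × 4 = 5.56
  Sum = 144.205 mcg/mL·hr

AUC = 144.2 mcg/mL·hr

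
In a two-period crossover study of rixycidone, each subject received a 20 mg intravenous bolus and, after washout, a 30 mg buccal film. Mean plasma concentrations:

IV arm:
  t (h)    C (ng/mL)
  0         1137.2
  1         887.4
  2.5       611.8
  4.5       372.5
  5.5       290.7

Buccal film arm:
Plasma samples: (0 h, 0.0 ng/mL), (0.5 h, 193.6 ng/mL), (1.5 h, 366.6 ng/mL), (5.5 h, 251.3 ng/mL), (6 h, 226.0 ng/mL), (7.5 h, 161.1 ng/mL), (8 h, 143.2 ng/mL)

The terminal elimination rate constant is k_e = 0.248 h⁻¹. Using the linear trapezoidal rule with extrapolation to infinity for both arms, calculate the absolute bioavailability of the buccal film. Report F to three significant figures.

F = 0.379

Trapezoidal AUC_0→5.5 (IV):
  [0→1]: (1137.2+887.4)/2 × 1 = 1012.3
  [1→2.5]: (887.4+611.8)/2 × 1.5 = 1124.4
  [2.5→4.5]: (611.8+372.5)/2 × 2 = 984.3
  [4.5→5.5]: (372.5+290.7)/2 × 1 = 331.6
  Sum = 3452.6 ng/mL·h
IV tail: 290.7/0.248 = 1172.177; AUC_iv,0→∞ = 3452.6 + 1172.177 = 4624.777 ng/mL·h
Trapezoidal AUC_0→8 (buccal film):
  [0→0.5]: (0.0+193.6)/2 × 0.5 = 48.4
  [0.5→1.5]: (193.6+366.6)/2 × 1 = 280.1
  [1.5→5.5]: (366.6+251.3)/2 × 4 = 1235.8
  [5.5→6]: (251.3+226.0)/2 × 0.5 = 119.325
  [6→7.5]: (226.0+161.1)/2 × 1.5 = 290.325
  [7.5→8]: (161.1+143.2)/2 × 0.5 = 76.075
  Sum = 2050.025 ng/mL·h
buccal film tail: 143.2/0.248 = 577.419; AUC_ev,0→∞ = 2050.025 + 577.419 = 2627.444 ng/mL·h
F = (AUC_ev/D_ev)/(AUC_iv/D_iv) = (2627.444/30)/(4624.777/20) = 87.5815/231.23885 = 0.3787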